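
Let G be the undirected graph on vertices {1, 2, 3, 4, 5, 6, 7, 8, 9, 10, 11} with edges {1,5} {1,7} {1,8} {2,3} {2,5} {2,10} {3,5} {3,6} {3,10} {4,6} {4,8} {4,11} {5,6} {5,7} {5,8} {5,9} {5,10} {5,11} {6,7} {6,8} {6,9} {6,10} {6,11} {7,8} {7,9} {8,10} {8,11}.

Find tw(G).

3

A width-3 tree decomposition is:
Bags: B1 = {5, 6, 8, 10}  B2 = {3, 5, 6, 10}  B3 = {5, 6, 7, 8}  B4 = {5, 6, 7, 9}  B5 = {2, 3, 5, 10}  B6 = {5, 6, 8, 11}  B7 = {1, 5, 7, 8}  B8 = {4, 6, 8, 11}
Tree: B1–B2, B1–B3, B3–B4, B2–B5, B3–B6, B3–B7, B6–B8
The largest bag has 4 vertices, giving width 3; this decomposition certifies tw(G) ≤ 3. Conversely, {4, 6, 8, 11} is a clique of size 4, and the vertices of any clique must share a bag in every tree decomposition; so some bag has ≥ 4 vertices and tw(G) ≥ 3. Therefore the treewidth is 3.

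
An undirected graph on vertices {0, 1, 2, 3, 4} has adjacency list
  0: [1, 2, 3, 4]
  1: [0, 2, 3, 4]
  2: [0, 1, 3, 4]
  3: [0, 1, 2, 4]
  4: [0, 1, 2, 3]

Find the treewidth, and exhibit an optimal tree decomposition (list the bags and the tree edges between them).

With just one bag of size 5, the width is 5 − 1 = 4, so tw(G) ≤ 4. For the lower bound, the 5 vertices {0, 1, 2, 3, 4} are pairwise adjacent, and any tree decomposition puts a clique entirely inside one bag — forcing width ≥ 4. Therefore the treewidth is 4.

Treewidth 4.
Bags: B1 = {0, 1, 2, 3, 4}
Tree: (single bag)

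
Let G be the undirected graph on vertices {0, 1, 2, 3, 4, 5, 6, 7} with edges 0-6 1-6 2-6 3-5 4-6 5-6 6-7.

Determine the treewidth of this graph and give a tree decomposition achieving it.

Treewidth 1.
One such decomposition:
Bags: B1 = {1, 6}  B2 = {6, 7}  B3 = {4, 6}  B4 = {5, 6}  B5 = {0, 6}  B6 = {3, 5}  B7 = {2, 6}
Tree: B1–B2, B2–B3, B3–B4, B2–B5, B4–B6, B2–B7

The largest bag has 2 vertices, giving width 1; this decomposition certifies tw(G) ≤ 1. G has an edge, so its treewidth is at least 1. Therefore the treewidth is 1.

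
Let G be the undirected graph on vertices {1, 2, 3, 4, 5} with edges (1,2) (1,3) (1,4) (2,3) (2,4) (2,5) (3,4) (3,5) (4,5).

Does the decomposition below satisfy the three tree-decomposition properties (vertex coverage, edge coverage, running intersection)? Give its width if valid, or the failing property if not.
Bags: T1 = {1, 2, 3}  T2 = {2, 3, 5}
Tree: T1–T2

A tree decomposition must satisfy three properties: every vertex lies in some bag; for every edge, both endpoints lie together in some bag; and for every vertex, the bags containing it form a connected subtree. Here vertex 4 appears in no bag, so the decomposition is invalid.

No — vertex 4 appears in no bag.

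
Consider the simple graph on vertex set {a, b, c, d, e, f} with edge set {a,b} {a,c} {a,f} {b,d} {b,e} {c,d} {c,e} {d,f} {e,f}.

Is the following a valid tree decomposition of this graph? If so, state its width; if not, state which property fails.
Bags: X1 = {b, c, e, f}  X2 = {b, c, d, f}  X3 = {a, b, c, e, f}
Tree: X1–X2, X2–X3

A tree decomposition must satisfy three properties: every vertex lies in some bag; for every edge, both endpoints lie together in some bag; and for every vertex, the bags containing it form a connected subtree. Here bags containing vertex e are not connected in the tree, so the decomposition is invalid.

No — bags containing vertex e are not connected in the tree.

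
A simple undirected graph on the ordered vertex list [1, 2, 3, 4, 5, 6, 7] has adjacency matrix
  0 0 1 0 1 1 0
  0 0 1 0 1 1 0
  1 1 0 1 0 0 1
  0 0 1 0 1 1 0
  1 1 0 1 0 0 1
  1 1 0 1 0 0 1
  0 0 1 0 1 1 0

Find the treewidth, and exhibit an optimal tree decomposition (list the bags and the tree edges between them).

Every bag has size at most 4, so the width is 4 − 1 = 3 and tw(G) ≤ 3. For the lower bound: the 4 vertex sets {4,6}, {1,5}, {3}, {7} are disjoint, each induces a connected subgraph, and every pair is joined by at least one edge of G. Contracting each set to a single vertex therefore yields K_{4} as a minor, and since treewidth is minor-monotone, tw(G) ≥ tw(K_{4}) = 3. Hence tw(G) = 3 exactly.

Treewidth 3.
Bags: B1 = {3, 4, 5, 6}  B2 = {1, 3, 5, 6}  B3 = {3, 5, 6, 7}  B4 = {2, 3, 5, 6}
Tree: B1–B2, B2–B3, B3–B4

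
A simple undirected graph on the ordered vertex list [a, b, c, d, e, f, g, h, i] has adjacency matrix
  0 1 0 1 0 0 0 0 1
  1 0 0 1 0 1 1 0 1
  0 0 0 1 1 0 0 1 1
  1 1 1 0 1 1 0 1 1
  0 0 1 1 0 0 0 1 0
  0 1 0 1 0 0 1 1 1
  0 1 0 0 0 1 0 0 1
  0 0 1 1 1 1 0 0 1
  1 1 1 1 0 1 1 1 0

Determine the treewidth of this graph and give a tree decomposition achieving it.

Treewidth 3.
One such decomposition:
Bags: B1 = {c, d, h, i}  B2 = {d, f, h, i}  B3 = {b, d, f, i}  B4 = {c, d, e, h}  B5 = {a, b, d, i}  B6 = {b, f, g, i}
Tree: B1–B2, B2–B3, B1–B4, B3–B5, B3–B6

The largest bag has 4 vertices, giving width 3; this decomposition certifies tw(G) ≤ 3. On the other hand G contains the 4-clique {c, d, e, h}. A clique must lie in a single bag of any decomposition, so no decomposition can have width below 3. Combining the bounds, tw(G) = 3.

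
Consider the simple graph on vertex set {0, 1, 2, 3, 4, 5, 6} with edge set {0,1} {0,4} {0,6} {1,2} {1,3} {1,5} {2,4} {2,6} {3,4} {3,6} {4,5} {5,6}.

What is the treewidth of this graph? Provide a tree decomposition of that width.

Every bag has size at most 4, so the width is 4 − 1 = 3 and tw(G) ≤ 3. For the lower bound: the 4 vertex sets {0,6}, {2,4}, {1}, {3} are disjoint, each induces a connected subgraph, and every pair is joined by at least one edge of G. Contracting each set to a single vertex therefore yields K_{4} as a minor, and since treewidth is minor-monotone, tw(G) ≥ tw(K_{4}) = 3. Combining the bounds, tw(G) = 3.

Treewidth 3.
Bags: B1 = {0, 1, 4, 6}  B2 = {1, 2, 4, 6}  B3 = {1, 3, 4, 6}  B4 = {1, 4, 5, 6}
Tree: B1–B2, B2–B3, B3–B4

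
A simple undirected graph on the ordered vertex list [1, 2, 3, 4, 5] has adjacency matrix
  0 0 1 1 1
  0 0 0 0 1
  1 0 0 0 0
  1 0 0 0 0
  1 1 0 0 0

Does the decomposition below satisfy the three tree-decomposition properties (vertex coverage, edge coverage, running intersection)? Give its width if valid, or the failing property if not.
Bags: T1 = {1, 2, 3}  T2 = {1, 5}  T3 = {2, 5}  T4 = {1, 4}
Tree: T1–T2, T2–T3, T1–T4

No — bags containing vertex 2 are not connected in the tree.

A tree decomposition must satisfy three properties: every vertex lies in some bag; for every edge, both endpoints lie together in some bag; and for every vertex, the bags containing it form a connected subtree. Here bags containing vertex 2 are not connected in the tree, so the decomposition is invalid.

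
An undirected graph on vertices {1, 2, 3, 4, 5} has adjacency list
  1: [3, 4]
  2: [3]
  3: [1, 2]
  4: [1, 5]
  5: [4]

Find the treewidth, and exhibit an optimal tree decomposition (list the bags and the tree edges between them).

Treewidth 1.
One such decomposition:
Bags: B1 = {2, 3}  B2 = {1, 3}  B3 = {1, 4}  B4 = {4, 5}
Tree: B1–B2, B2–B3, B3–B4

Every bag has size at most 2, so the width is 2 − 1 = 1 and tw(G) ≤ 1. Since G has at least one edge (e.g. 2–3), it is not an edgeless graph, so tw(G) ≥ 1. Combining the bounds, tw(G) = 1.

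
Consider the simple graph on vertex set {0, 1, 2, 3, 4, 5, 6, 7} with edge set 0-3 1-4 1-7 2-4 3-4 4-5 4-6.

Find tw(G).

A width-1 tree decomposition is:
Bags: B1 = {2, 4}  B2 = {4, 5}  B3 = {1, 4}  B4 = {4, 6}  B5 = {1, 7}  B6 = {3, 4}  B7 = {0, 3}
Tree: B1–B2, B1–B3, B2–B4, B3–B5, B2–B6, B6–B7
The largest bag has 2 vertices, giving width 1; this decomposition certifies tw(G) ≤ 1. Any graph with an edge has treewidth ≥ 1, and G has the edge 2–4. Combining the bounds, tw(G) = 1.

1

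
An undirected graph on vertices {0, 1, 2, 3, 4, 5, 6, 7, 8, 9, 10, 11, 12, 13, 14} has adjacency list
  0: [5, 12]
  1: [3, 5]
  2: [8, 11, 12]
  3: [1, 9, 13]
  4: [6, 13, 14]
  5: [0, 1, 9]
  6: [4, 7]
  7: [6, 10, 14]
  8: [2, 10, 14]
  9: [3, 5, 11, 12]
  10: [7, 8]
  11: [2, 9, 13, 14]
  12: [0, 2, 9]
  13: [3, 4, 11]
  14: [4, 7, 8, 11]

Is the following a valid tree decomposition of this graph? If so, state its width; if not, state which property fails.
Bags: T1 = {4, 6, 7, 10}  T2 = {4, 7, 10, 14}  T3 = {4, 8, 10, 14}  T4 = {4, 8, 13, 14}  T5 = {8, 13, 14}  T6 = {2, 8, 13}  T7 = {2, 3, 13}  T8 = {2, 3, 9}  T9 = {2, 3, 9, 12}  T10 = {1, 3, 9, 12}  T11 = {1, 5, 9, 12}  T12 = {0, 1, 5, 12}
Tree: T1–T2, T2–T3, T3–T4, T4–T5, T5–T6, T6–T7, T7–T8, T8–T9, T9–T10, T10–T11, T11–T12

A tree decomposition must satisfy three properties: every vertex lies in some bag; for every edge, both endpoints lie together in some bag; and for every vertex, the bags containing it form a connected subtree. Here vertex 11 appears in no bag, so the decomposition is invalid.

No — vertex 11 appears in no bag.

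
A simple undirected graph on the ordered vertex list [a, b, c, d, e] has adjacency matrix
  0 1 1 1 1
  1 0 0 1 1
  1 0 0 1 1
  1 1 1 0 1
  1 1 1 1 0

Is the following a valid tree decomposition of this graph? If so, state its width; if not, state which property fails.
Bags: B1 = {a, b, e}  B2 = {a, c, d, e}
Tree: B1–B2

A tree decomposition must satisfy three properties: every vertex lies in some bag; for every edge, both endpoints lie together in some bag; and for every vertex, the bags containing it form a connected subtree. Here edge (d,b) lies in no bag, so the decomposition is invalid.

No — edge (d,b) lies in no bag.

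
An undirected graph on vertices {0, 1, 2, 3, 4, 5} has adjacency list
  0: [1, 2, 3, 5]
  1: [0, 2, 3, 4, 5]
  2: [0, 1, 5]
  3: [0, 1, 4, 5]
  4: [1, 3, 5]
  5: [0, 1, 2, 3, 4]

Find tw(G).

A width-3 tree decomposition is:
Bags: B1 = {1, 3, 4, 5}  B2 = {0, 1, 3, 5}  B3 = {0, 1, 2, 5}
Tree: B1–B2, B2–B3
The largest bag has 4 vertices, giving width 3; this decomposition certifies tw(G) ≤ 3. Conversely, {0, 1, 2, 5} is a clique of size 4, and the vertices of any clique must share a bag in every tree decomposition; so some bag has ≥ 4 vertices and tw(G) ≥ 3. Therefore the treewidth is 3.

3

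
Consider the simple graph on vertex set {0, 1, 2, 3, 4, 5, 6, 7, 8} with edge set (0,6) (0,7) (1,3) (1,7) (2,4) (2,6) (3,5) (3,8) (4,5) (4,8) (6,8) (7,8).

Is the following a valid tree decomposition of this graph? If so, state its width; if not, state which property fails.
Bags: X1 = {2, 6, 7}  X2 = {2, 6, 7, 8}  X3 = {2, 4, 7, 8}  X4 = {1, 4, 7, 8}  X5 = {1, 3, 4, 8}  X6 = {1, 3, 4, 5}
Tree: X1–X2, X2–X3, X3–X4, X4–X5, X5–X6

No — vertex 0 appears in no bag.

A tree decomposition must satisfy three properties: every vertex lies in some bag; for every edge, both endpoints lie together in some bag; and for every vertex, the bags containing it form a connected subtree. Here vertex 0 appears in no bag, so the decomposition is invalid.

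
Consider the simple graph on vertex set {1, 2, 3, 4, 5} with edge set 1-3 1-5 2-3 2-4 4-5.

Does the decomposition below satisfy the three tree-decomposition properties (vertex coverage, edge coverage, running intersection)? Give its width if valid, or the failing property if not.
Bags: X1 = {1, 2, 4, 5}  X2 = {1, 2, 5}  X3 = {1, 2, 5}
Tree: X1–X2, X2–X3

A tree decomposition must satisfy three properties: every vertex lies in some bag; for every edge, both endpoints lie together in some bag; and for every vertex, the bags containing it form a connected subtree. Here vertex 3 appears in no bag, so the decomposition is invalid.

No — vertex 3 appears in no bag.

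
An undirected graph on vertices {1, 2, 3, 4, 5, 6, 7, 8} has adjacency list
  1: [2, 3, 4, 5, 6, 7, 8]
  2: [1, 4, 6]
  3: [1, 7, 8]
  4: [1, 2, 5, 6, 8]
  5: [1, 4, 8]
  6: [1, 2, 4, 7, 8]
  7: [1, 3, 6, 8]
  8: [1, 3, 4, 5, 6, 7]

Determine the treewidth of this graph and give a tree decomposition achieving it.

Each bag holds 4 vertices, so the decomposition has width 3, which upper-bounds the treewidth. For the lower bound, the 4 vertices {1, 3, 7, 8} are pairwise adjacent, and any tree decomposition puts a clique entirely inside one bag — forcing width ≥ 3. The upper and lower bounds meet at 3, so that is the treewidth.

Treewidth 3.
One such decomposition:
Bags: B1 = {1, 3, 7, 8}  B2 = {1, 6, 7, 8}  B3 = {1, 4, 6, 8}  B4 = {1, 2, 4, 6}  B5 = {1, 4, 5, 8}
Tree: B1–B2, B2–B3, B3–B4, B3–B5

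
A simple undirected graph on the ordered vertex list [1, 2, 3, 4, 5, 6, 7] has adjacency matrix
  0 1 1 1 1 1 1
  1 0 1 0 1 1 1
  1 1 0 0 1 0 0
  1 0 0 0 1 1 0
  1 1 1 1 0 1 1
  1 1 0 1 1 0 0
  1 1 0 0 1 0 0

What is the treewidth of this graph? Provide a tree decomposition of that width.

Treewidth 3.
One such decomposition:
Bags: B1 = {1, 2, 5, 6}  B2 = {1, 2, 3, 5}  B3 = {1, 4, 5, 6}  B4 = {1, 2, 5, 7}
Tree: B1–B2, B1–B3, B1–B4

Every bag has size at most 4, so the width is 4 − 1 = 3 and tw(G) ≤ 3. Conversely, {1, 2, 3, 5} is a clique of size 4, and the vertices of any clique must share a bag in every tree decomposition; so some bag has ≥ 4 vertices and tw(G) ≥ 3. Therefore the treewidth is 3.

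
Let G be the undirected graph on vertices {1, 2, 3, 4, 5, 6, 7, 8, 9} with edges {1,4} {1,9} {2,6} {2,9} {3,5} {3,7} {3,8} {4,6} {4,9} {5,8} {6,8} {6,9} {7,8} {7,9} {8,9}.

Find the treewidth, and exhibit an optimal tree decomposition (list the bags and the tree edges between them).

Treewidth 2.
One optimal decomposition is:
Bags: B1 = {7, 8, 9}  B2 = {3, 7, 8}  B3 = {6, 8, 9}  B4 = {3, 5, 8}  B5 = {2, 6, 9}  B6 = {4, 6, 9}  B7 = {1, 4, 9}
Tree: B1–B2, B1–B3, B2–B4, B3–B5, B3–B6, B6–B7

The largest bag has 3 vertices, giving width 2; this decomposition certifies tw(G) ≤ 2. For the lower bound, the 3 vertices {1, 4, 9} are pairwise adjacent, and any tree decomposition puts a clique entirely inside one bag — forcing width ≥ 2. Therefore the treewidth is 2.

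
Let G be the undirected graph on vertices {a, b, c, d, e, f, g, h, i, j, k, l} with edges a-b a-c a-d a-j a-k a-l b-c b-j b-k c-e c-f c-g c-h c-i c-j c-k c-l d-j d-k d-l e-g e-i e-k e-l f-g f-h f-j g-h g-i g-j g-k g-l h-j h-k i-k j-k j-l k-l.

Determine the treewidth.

4

A width-4 tree decomposition is:
Bags: B1 = {c, g, j, k, l}  B2 = {c, g, h, j, k}  B3 = {c, f, g, h, j}  B4 = {a, c, j, k, l}  B5 = {a, b, c, j, k}  B6 = {a, d, j, k, l}  B7 = {c, e, g, k, l}  B8 = {c, e, g, i, k}
Tree: B1–B2, B2–B3, B1–B4, B4–B5, B4–B6, B1–B7, B7–B8
The largest bag has 5 vertices, giving width 4; this decomposition certifies tw(G) ≤ 4. For the lower bound, the 5 vertices {c, f, g, h, j} are pairwise adjacent, and any tree decomposition puts a clique entirely inside one bag — forcing width ≥ 4. Therefore the treewidth is 4.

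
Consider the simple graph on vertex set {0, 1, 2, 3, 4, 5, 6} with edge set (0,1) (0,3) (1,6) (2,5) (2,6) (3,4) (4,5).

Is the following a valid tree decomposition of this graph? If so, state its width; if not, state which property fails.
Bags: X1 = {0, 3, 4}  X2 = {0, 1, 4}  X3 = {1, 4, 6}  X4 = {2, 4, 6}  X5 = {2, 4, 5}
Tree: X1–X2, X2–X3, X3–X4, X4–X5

Every vertex of G appears in some bag (union = {0, 1, 2, 3, 4, 5, 6}); every edge is covered by a bag; and for each vertex v the set of bags containing v is connected in the bag tree. The decomposition is therefore valid. The largest bag has 3 vertices, so the width is 2.

Yes; width 2.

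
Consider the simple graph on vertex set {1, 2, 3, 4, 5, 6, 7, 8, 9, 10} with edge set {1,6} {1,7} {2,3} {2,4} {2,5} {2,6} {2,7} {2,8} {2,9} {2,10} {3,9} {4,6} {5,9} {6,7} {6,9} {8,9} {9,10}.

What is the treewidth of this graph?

A width-2 tree decomposition is:
Bags: B1 = {2, 8, 9}  B2 = {2, 6, 9}  B3 = {2, 4, 6}  B4 = {2, 5, 9}  B5 = {2, 6, 7}  B6 = {2, 9, 10}  B7 = {2, 3, 9}  B8 = {1, 6, 7}
Tree: B1–B2, B2–B3, B2–B4, B3–B5, B2–B6, B1–B7, B5–B8
Each bag holds 3 vertices, so the decomposition has width 2, which upper-bounds the treewidth. Conversely, {1, 6, 7} is a clique of size 3, and the vertices of any clique must share a bag in every tree decomposition; so some bag has ≥ 3 vertices and tw(G) ≥ 2. Combining the bounds, tw(G) = 2.

2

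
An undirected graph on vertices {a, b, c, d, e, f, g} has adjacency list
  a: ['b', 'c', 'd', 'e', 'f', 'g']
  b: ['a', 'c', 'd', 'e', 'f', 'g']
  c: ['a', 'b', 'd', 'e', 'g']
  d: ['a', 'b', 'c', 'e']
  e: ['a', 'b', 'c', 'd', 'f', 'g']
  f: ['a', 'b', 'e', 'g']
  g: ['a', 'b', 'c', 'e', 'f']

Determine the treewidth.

A width-4 tree decomposition is:
Bags: B1 = {a, b, c, e, g}  B2 = {a, b, e, f, g}  B3 = {a, b, c, d, e}
Tree: B1–B2, B1–B3
Every bag has size at most 5, so the width is 5 − 1 = 4 and tw(G) ≤ 4. Conversely, {a, b, c, d, e} is a clique of size 5, and the vertices of any clique must share a bag in every tree decomposition; so some bag has ≥ 5 vertices and tw(G) ≥ 4. Therefore the treewidth is 4.

4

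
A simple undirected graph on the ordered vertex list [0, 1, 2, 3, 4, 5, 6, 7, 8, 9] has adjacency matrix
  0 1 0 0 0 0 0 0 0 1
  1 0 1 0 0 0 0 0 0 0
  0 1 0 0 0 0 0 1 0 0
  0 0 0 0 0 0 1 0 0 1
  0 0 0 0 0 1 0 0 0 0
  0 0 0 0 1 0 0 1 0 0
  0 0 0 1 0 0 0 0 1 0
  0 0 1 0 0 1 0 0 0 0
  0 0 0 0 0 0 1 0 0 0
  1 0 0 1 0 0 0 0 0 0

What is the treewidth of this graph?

1

A width-1 tree decomposition is:
Bags: B1 = {4, 5}  B2 = {5, 7}  B3 = {2, 7}  B4 = {1, 2}  B5 = {0, 1}  B6 = {0, 9}  B7 = {3, 9}  B8 = {3, 6}  B9 = {6, 8}
Tree: B1–B2, B2–B3, B3–B4, B4–B5, B5–B6, B6–B7, B7–B8, B8–B9
The largest bag has 2 vertices, giving width 1; this decomposition certifies tw(G) ≤ 1. G has an edge, so its treewidth is at least 1. Therefore the treewidth is 1.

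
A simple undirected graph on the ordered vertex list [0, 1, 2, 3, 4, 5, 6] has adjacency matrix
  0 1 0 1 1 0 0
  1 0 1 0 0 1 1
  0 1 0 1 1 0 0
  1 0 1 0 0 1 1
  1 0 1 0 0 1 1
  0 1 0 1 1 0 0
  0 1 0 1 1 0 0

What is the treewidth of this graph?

A width-3 tree decomposition is:
Bags: B1 = {1, 3, 4, 5}  B2 = {0, 1, 3, 4}  B3 = {1, 2, 3, 4}  B4 = {1, 3, 4, 6}
Tree: B1–B2, B2–B3, B3–B4
Each bag holds 4 vertices, so the decomposition has width 3, which upper-bounds the treewidth. For the lower bound: the 4 vertex sets {3,5}, {0,1}, {4}, {2} are disjoint, each induces a connected subgraph, and every pair is joined by at least one edge of G. Contracting each set to a single vertex therefore yields K_{4} as a minor, and since treewidth is minor-monotone, tw(G) ≥ tw(K_{4}) = 3. The upper and lower bounds meet at 3, so that is the treewidth.

3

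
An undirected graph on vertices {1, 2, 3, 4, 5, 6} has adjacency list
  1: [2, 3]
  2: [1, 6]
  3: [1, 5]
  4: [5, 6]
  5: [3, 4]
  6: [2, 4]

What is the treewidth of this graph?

2

A width-2 tree decomposition is:
Bags: B1 = {1, 3, 5}  B2 = {1, 2, 5}  B3 = {2, 5, 6}  B4 = {4, 5, 6}
Tree: B1–B2, B2–B3, B3–B4
The largest bag has 3 vertices, giving width 2; this decomposition certifies tw(G) ≤ 2. The edges 5–3–1–2–6–4–5 form a cycle, so G is not a tree and its treewidth is at least 2. The upper and lower bounds meet at 2, so that is the treewidth.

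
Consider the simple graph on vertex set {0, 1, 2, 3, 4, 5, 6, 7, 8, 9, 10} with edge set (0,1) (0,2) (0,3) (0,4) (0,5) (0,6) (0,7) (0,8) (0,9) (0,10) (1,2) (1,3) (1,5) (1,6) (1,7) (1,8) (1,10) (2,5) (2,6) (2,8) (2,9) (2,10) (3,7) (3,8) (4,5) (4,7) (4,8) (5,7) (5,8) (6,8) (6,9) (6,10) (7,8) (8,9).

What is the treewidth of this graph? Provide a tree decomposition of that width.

Each bag holds 5 vertices, so the decomposition has width 4, which upper-bounds the treewidth. For the lower bound, the 5 vertices {0, 1, 2, 5, 8} are pairwise adjacent, and any tree decomposition puts a clique entirely inside one bag — forcing width ≥ 4. Hence tw(G) = 4 exactly.

Treewidth 4.
One such decomposition:
Bags: B1 = {0, 1, 2, 5, 8}  B2 = {0, 1, 2, 6, 8}  B3 = {0, 1, 5, 7, 8}  B4 = {0, 4, 5, 7, 8}  B5 = {0, 2, 6, 8, 9}  B6 = {0, 1, 2, 6, 10}  B7 = {0, 1, 3, 7, 8}
Tree: B1–B2, B1–B3, B3–B4, B2–B5, B2–B6, B3–B7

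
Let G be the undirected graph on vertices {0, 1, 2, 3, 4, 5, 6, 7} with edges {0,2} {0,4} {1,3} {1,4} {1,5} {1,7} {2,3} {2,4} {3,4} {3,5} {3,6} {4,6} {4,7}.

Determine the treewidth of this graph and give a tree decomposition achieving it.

Each bag holds 3 vertices, so the decomposition has width 2, which upper-bounds the treewidth. Conversely, {0, 2, 4} is a clique of size 3, and the vertices of any clique must share a bag in every tree decomposition; so some bag has ≥ 3 vertices and tw(G) ≥ 2. Therefore the treewidth is 2.

Treewidth 2.
One such decomposition:
Bags: B1 = {1, 3, 4}  B2 = {1, 4, 7}  B3 = {2, 3, 4}  B4 = {0, 2, 4}  B5 = {3, 4, 6}  B6 = {1, 3, 5}
Tree: B1–B2, B1–B3, B3–B4, B1–B5, B1–B6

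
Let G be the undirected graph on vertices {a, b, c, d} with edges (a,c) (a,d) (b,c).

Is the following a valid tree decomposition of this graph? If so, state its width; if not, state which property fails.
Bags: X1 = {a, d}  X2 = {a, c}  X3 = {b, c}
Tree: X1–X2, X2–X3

Checking the three conditions: (i) the bags cover all of {a, b, c, d}; (ii) for each edge, some bag contains both endpoints; (iii) the bags containing any fixed vertex form a subtree. All hold, so the decomposition is valid with width 2 − 1 = 1.

Yes; width 1.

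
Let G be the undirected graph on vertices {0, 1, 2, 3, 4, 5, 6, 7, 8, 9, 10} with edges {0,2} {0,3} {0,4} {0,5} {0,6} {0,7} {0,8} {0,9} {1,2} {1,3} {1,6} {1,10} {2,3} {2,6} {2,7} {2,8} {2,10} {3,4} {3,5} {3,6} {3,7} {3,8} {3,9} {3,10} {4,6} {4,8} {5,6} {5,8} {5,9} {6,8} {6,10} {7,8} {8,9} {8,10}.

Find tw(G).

A width-4 tree decomposition is:
Bags: B1 = {0, 2, 3, 6, 8}  B2 = {0, 2, 3, 7, 8}  B3 = {0, 3, 4, 6, 8}  B4 = {2, 3, 6, 8, 10}  B5 = {0, 3, 5, 6, 8}  B6 = {1, 2, 3, 6, 10}  B7 = {0, 3, 5, 8, 9}
Tree: B1–B2, B1–B3, B1–B4, B1–B5, B4–B6, B5–B7
The largest bag has 5 vertices, giving width 4; this decomposition certifies tw(G) ≤ 4. On the other hand G contains the 5-clique {0, 3, 5, 8, 9}. A clique must lie in a single bag of any decomposition, so no decomposition can have width below 4. The upper and lower bounds meet at 4, so that is the treewidth.

4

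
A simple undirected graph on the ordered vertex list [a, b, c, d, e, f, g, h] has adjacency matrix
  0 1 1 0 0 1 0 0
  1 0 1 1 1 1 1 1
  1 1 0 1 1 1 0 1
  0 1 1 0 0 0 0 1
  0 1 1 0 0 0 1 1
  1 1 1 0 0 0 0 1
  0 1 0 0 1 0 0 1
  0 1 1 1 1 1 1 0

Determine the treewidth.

A width-3 tree decomposition is:
Bags: B1 = {b, c, f, h}  B2 = {b, c, e, h}  B3 = {a, b, c, f}  B4 = {b, e, g, h}  B5 = {b, c, d, h}
Tree: B1–B2, B1–B3, B2–B4, B1–B5
Each bag holds 4 vertices, so the decomposition has width 3, which upper-bounds the treewidth. Conversely, {b, e, g, h} is a clique of size 4, and the vertices of any clique must share a bag in every tree decomposition; so some bag has ≥ 4 vertices and tw(G) ≥ 3. Hence tw(G) = 3 exactly.

3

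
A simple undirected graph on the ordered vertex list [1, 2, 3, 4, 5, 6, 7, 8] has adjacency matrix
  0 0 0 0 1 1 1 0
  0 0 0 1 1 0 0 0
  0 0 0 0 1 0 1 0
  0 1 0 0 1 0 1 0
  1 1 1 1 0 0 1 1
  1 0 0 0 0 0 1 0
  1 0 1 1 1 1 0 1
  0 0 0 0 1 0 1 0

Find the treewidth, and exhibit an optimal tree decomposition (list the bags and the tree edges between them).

Treewidth 2.
One optimal decomposition is:
Bags: B1 = {4, 5, 7}  B2 = {2, 4, 5}  B3 = {5, 7, 8}  B4 = {1, 5, 7}  B5 = {3, 5, 7}  B6 = {1, 6, 7}
Tree: B1–B2, B1–B3, B1–B4, B3–B5, B4–B6

Each bag holds 3 vertices, so the decomposition has width 2, which upper-bounds the treewidth. For the lower bound, the 3 vertices {2, 4, 5} are pairwise adjacent, and any tree decomposition puts a clique entirely inside one bag — forcing width ≥ 2. The upper and lower bounds meet at 2, so that is the treewidth.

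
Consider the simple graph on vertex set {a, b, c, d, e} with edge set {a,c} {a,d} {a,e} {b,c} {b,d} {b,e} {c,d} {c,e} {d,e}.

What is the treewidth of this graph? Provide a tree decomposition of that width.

Every bag has size at most 4, so the width is 4 − 1 = 3 and tw(G) ≤ 3. On the other hand G contains the 4-clique {a, c, d, e}. A clique must lie in a single bag of any decomposition, so no decomposition can have width below 3. Hence tw(G) = 3 exactly.

Treewidth 3.
One such decomposition:
Bags: B1 = {b, c, d, e}  B2 = {a, c, d, e}
Tree: B1–B2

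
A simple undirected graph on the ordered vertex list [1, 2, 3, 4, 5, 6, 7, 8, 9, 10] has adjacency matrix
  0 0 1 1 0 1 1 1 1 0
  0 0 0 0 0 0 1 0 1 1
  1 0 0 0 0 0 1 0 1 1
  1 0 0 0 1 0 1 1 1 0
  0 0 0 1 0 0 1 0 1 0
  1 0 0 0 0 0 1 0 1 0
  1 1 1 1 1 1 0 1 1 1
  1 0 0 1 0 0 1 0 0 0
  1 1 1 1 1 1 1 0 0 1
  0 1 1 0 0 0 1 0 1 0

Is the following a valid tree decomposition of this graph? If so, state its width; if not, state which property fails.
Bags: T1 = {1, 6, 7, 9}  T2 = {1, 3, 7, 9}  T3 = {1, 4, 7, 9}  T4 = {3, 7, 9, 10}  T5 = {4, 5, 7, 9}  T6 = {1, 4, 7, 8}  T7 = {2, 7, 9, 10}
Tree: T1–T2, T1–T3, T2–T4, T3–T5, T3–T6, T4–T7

Yes; width 3.

Checking the three conditions: (i) the bags cover all of {1, 2, 3, 4, 5, 6, 7, 8, 9, 10}; (ii) for each edge, some bag contains both endpoints; (iii) the bags containing any fixed vertex form a subtree. All hold, so the decomposition is valid with width 4 − 1 = 3.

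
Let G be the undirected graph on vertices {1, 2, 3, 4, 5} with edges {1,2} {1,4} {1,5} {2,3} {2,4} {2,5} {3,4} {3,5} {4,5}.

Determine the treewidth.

A width-3 tree decomposition is:
Bags: B1 = {1, 2, 4, 5}  B2 = {2, 3, 4, 5}
Tree: B1–B2
The largest bag has 4 vertices, giving width 3; this decomposition certifies tw(G) ≤ 3. On the other hand G contains the 4-clique {1, 2, 4, 5}. A clique must lie in a single bag of any decomposition, so no decomposition can have width below 3. Combining the bounds, tw(G) = 3.

3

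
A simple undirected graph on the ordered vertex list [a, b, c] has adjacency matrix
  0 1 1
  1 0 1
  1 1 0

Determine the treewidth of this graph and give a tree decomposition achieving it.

With just one bag of size 3, the width is 3 − 1 = 2, so tw(G) ≤ 2. For the lower bound, the 3 vertices {a, b, c} are pairwise adjacent, and any tree decomposition puts a clique entirely inside one bag — forcing width ≥ 2. Therefore the treewidth is 2.

Treewidth 2.
One such decomposition:
Bags: B1 = {a, b, c}
Tree: (single bag)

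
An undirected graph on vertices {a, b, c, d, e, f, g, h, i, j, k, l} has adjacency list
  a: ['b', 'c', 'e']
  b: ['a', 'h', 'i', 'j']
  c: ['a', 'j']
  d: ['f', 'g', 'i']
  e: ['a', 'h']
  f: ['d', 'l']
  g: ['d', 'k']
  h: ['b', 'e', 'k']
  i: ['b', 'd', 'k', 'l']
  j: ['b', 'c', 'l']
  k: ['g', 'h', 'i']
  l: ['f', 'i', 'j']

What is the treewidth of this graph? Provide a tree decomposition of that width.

Every bag has size at most 4, so the width is 4 − 1 = 3 and tw(G) ≤ 3. For the lower bound: the 4 vertex sets {a,c,e}, {j}, {b}, {h,i,k,l} are disjoint, each induces a connected subgraph, and every pair is joined by at least one edge of G. Contracting each set to a single vertex therefore yields K_{4} as a minor, and since treewidth is minor-monotone, tw(G) ≥ tw(K_{4}) = 3. Hence tw(G) = 3 exactly.

Treewidth 3.
One optimal decomposition is:
Bags: B1 = {a, c, e, j}  B2 = {a, b, e, j}  B3 = {b, e, h, j}  B4 = {b, h, j, l}  B5 = {b, h, i, l}  B6 = {h, i, k, l}  B7 = {f, i, k, l}  B8 = {d, f, i, k}  B9 = {d, f, g, k}
Tree: B1–B2, B2–B3, B3–B4, B4–B5, B5–B6, B6–B7, B7–B8, B8–B9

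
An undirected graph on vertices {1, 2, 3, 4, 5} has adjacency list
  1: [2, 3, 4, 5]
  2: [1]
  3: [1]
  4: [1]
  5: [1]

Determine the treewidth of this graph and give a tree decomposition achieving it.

Treewidth 1.
One optimal decomposition is:
Bags: B1 = {1, 3}  B2 = {1, 4}  B3 = {1, 5}  B4 = {1, 2}
Tree: B1–B2, B1–B3, B1–B4

Each bag holds 2 vertices, so the decomposition has width 1, which upper-bounds the treewidth. Any graph with an edge has treewidth ≥ 1, and G has the edge 1–3. The upper and lower bounds meet at 1, so that is the treewidth.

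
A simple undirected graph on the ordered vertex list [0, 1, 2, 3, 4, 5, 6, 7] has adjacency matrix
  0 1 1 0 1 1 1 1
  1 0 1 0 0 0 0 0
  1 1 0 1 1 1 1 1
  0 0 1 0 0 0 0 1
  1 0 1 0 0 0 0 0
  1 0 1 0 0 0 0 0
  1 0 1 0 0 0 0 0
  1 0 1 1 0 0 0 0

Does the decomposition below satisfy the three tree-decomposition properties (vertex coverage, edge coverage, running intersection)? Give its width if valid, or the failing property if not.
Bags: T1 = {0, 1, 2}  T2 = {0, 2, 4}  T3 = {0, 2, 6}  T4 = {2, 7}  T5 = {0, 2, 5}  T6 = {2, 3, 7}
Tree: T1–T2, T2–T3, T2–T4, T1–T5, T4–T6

A tree decomposition must satisfy three properties: every vertex lies in some bag; for every edge, both endpoints lie together in some bag; and for every vertex, the bags containing it form a connected subtree. Here edge (0,7) lies in no bag, so the decomposition is invalid.

No — edge (0,7) lies in no bag.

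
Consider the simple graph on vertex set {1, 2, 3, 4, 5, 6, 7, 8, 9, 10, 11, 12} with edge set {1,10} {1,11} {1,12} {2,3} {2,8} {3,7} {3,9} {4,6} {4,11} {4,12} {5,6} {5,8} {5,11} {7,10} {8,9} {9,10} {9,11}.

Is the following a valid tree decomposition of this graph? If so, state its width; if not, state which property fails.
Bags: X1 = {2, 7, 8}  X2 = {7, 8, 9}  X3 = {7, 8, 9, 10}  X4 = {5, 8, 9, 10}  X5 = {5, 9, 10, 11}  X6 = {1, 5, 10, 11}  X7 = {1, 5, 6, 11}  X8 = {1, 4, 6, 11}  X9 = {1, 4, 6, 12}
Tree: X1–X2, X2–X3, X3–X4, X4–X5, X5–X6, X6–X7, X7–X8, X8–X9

A tree decomposition must satisfy three properties: every vertex lies in some bag; for every edge, both endpoints lie together in some bag; and for every vertex, the bags containing it form a connected subtree. Here vertex 3 appears in no bag, so the decomposition is invalid.

No — vertex 3 appears in no bag.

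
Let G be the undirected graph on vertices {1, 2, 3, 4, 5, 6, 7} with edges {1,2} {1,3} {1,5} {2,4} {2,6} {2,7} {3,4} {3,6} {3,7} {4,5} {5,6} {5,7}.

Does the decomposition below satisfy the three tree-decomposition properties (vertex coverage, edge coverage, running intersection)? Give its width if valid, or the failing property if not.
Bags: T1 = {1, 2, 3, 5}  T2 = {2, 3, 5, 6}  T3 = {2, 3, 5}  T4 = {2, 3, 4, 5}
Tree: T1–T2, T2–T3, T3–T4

No — vertex 7 appears in no bag.

A tree decomposition must satisfy three properties: every vertex lies in some bag; for every edge, both endpoints lie together in some bag; and for every vertex, the bags containing it form a connected subtree. Here vertex 7 appears in no bag, so the decomposition is invalid.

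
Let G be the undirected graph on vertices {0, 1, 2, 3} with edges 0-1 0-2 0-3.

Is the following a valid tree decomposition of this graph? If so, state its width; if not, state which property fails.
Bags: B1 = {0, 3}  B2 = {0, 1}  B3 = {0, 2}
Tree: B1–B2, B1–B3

Vertex coverage: the bags together contain {0, 1, 2, 3}, the full vertex set. Edge coverage: each edge of G has both endpoints in at least one bag. Running intersection: for every vertex, the bags containing it form a connected subtree. All three properties hold, so this is a valid tree decomposition of width max|bag| − 1 = 1, and hence tw(G) ≤ 1.

Yes; width 1.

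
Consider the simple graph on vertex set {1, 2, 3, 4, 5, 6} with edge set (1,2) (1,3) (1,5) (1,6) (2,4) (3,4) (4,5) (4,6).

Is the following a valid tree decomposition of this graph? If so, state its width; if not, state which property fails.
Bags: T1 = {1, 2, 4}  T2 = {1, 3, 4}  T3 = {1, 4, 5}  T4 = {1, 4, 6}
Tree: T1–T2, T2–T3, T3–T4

Yes; width 2.

Checking the three conditions: (i) the bags cover all of {1, 2, 3, 4, 5, 6}; (ii) for each edge, some bag contains both endpoints; (iii) the bags containing any fixed vertex form a subtree. All hold, so the decomposition is valid with width 3 − 1 = 2.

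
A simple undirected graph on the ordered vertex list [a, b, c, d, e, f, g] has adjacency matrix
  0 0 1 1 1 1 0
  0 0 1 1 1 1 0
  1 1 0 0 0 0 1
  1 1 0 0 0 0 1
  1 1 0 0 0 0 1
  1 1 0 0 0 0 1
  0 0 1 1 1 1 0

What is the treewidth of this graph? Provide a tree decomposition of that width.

Treewidth 3.
Bags: B1 = {a, b, d, g}  B2 = {a, b, c, g}  B3 = {a, b, f, g}  B4 = {a, b, e, g}
Tree: B1–B2, B2–B3, B3–B4

The largest bag has 4 vertices, giving width 3; this decomposition certifies tw(G) ≤ 3. For the lower bound: the 4 vertex sets {d,g}, {b,c}, {a}, {f} are disjoint, each induces a connected subgraph, and every pair is joined by at least one edge of G. Contracting each set to a single vertex therefore yields K_{4} as a minor, and since treewidth is minor-monotone, tw(G) ≥ tw(K_{4}) = 3. The upper and lower bounds meet at 3, so that is the treewidth.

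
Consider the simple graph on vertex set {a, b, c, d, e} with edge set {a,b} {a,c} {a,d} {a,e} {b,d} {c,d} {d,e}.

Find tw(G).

2

A width-2 tree decomposition is:
Bags: B1 = {a, d, e}  B2 = {a, b, d}  B3 = {a, c, d}
Tree: B1–B2, B1–B3
Each bag holds 3 vertices, so the decomposition has width 2, which upper-bounds the treewidth. Conversely, {a, d, e} is a clique of size 3, and the vertices of any clique must share a bag in every tree decomposition; so some bag has ≥ 3 vertices and tw(G) ≥ 2. The upper and lower bounds meet at 2, so that is the treewidth.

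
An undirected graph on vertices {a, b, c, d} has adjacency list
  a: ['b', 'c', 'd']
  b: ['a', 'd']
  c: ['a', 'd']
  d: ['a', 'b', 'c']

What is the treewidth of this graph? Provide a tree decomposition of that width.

Treewidth 2.
One such decomposition:
Bags: B1 = {a, c, d}  B2 = {a, b, d}
Tree: B1–B2

Every bag has size at most 3, so the width is 3 − 1 = 2 and tw(G) ≤ 2. Conversely, {a, c, d} is a clique of size 3, and the vertices of any clique must share a bag in every tree decomposition; so some bag has ≥ 3 vertices and tw(G) ≥ 2. Combining the bounds, tw(G) = 2.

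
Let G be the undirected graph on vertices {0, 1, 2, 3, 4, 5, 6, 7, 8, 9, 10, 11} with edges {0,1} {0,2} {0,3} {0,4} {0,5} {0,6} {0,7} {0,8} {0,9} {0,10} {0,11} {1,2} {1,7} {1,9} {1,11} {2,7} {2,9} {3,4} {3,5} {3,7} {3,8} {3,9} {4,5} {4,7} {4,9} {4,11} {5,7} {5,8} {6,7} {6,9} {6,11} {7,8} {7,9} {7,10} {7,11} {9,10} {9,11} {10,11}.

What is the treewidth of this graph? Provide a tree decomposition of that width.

Each bag holds 5 vertices, so the decomposition has width 4, which upper-bounds the treewidth. Conversely, {0, 3, 5, 7, 8} is a clique of size 5, and the vertices of any clique must share a bag in every tree decomposition; so some bag has ≥ 5 vertices and tw(G) ≥ 4. Therefore the treewidth is 4.

Treewidth 4.
Bags: B1 = {0, 3, 4, 5, 7}  B2 = {0, 3, 4, 7, 9}  B3 = {0, 4, 7, 9, 11}  B4 = {0, 7, 9, 10, 11}  B5 = {0, 3, 5, 7, 8}  B6 = {0, 1, 7, 9, 11}  B7 = {0, 1, 2, 7, 9}  B8 = {0, 6, 7, 9, 11}
Tree: B1–B2, B2–B3, B3–B4, B1–B5, B4–B6, B6–B7, B4–B8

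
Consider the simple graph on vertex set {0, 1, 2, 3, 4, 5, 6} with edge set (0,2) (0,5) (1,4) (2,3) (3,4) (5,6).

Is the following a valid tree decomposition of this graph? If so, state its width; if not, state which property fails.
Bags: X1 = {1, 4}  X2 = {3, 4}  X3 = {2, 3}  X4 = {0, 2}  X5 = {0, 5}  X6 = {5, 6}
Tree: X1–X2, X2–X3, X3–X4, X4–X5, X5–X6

Vertex coverage: the bags together contain {0, 1, 2, 3, 4, 5, 6}, the full vertex set. Edge coverage: each edge of G has both endpoints in at least one bag. Running intersection: for every vertex, the bags containing it form a connected subtree. All three properties hold, so this is a valid tree decomposition of width max|bag| − 1 = 1, and hence tw(G) ≤ 1.

Yes; width 1.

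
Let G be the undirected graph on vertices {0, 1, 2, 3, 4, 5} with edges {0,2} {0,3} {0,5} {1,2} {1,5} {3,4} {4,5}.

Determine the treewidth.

A width-2 tree decomposition is:
Bags: B1 = {3, 4, 5}  B2 = {0, 3, 5}  B3 = {0, 1, 5}  B4 = {0, 1, 2}
Tree: B1–B2, B2–B3, B3–B4
Each bag holds 3 vertices, so the decomposition has width 2, which upper-bounds the treewidth. The edges 4–3–0–5–4 form a cycle, so G is not a tree and its treewidth is at least 2. Hence tw(G) = 2 exactly.

2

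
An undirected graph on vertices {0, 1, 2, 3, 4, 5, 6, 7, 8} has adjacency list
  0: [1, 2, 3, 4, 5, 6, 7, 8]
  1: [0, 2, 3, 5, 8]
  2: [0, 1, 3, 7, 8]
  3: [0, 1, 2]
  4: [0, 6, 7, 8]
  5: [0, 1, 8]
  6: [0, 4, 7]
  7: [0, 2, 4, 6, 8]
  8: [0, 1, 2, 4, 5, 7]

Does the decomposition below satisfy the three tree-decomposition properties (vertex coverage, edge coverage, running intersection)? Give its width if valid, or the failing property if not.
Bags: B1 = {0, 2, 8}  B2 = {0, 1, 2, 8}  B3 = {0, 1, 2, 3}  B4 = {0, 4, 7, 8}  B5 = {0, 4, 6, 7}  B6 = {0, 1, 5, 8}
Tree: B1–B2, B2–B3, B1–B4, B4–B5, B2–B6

A tree decomposition must satisfy three properties: every vertex lies in some bag; for every edge, both endpoints lie together in some bag; and for every vertex, the bags containing it form a connected subtree. Here edge (7,2) lies in no bag, so the decomposition is invalid.

No — edge (7,2) lies in no bag.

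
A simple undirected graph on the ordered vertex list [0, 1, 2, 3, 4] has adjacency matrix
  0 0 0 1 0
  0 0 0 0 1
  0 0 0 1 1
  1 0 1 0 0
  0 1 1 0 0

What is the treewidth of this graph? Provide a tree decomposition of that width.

Each bag holds 2 vertices, so the decomposition has width 1, which upper-bounds the treewidth. Since G has at least one edge (e.g. 1–4), it is not an edgeless graph, so tw(G) ≥ 1. Therefore the treewidth is 1.

Treewidth 1.
One such decomposition:
Bags: B1 = {1, 4}  B2 = {2, 4}  B3 = {2, 3}  B4 = {0, 3}
Tree: B1–B2, B2–B3, B3–B4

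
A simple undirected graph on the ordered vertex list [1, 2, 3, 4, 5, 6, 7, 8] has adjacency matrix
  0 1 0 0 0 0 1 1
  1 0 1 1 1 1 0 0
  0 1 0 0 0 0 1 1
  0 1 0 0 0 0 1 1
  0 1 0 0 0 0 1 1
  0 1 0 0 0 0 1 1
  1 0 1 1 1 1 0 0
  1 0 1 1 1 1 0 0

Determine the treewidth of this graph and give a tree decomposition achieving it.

Treewidth 3.
One optimal decomposition is:
Bags: B1 = {2, 3, 7, 8}  B2 = {2, 5, 7, 8}  B3 = {2, 6, 7, 8}  B4 = {1, 2, 7, 8}  B5 = {2, 4, 7, 8}
Tree: B1–B2, B2–B3, B3–B4, B4–B5

Every bag has size at most 4, so the width is 4 − 1 = 3 and tw(G) ≤ 3. For the lower bound: the 4 vertex sets {3,8}, {2,5}, {7}, {6} are disjoint, each induces a connected subgraph, and every pair is joined by at least one edge of G. Contracting each set to a single vertex therefore yields K_{4} as a minor, and since treewidth is minor-monotone, tw(G) ≥ tw(K_{4}) = 3. Therefore the treewidth is 3.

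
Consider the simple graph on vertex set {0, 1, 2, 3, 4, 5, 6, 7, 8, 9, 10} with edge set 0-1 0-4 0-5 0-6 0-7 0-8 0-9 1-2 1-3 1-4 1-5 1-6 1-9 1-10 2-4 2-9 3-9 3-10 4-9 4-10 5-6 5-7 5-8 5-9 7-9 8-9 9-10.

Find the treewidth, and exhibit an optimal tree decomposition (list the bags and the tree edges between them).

Each bag holds 4 vertices, so the decomposition has width 3, which upper-bounds the treewidth. Conversely, {0, 5, 8, 9} is a clique of size 4, and the vertices of any clique must share a bag in every tree decomposition; so some bag has ≥ 4 vertices and tw(G) ≥ 3. Hence tw(G) = 3 exactly.

Treewidth 3.
One such decomposition:
Bags: B1 = {0, 1, 4, 9}  B2 = {1, 4, 9, 10}  B3 = {0, 1, 5, 9}  B4 = {1, 2, 4, 9}  B5 = {0, 5, 7, 9}  B6 = {0, 5, 8, 9}  B7 = {0, 1, 5, 6}  B8 = {1, 3, 9, 10}
Tree: B1–B2, B1–B3, B1–B4, B3–B5, B3–B6, B3–B7, B2–B8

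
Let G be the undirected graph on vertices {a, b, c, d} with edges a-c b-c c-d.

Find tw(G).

A width-1 tree decomposition is:
Bags: B1 = {c, d}  B2 = {a, c}  B3 = {b, c}
Tree: B1–B2, B1–B3
The largest bag has 2 vertices, giving width 1; this decomposition certifies tw(G) ≤ 1. G has an edge, so its treewidth is at least 1. Therefore the treewidth is 1.

1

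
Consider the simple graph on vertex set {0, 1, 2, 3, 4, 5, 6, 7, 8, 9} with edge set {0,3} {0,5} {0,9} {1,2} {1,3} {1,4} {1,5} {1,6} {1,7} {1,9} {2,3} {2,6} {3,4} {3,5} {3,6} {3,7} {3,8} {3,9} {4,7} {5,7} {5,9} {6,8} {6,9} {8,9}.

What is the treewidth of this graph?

3

A width-3 tree decomposition is:
Bags: B1 = {1, 3, 6, 9}  B2 = {1, 2, 3, 6}  B3 = {1, 3, 5, 9}  B4 = {1, 3, 5, 7}  B5 = {0, 3, 5, 9}  B6 = {1, 3, 4, 7}  B7 = {3, 6, 8, 9}
Tree: B1–B2, B1–B3, B3–B4, B3–B5, B4–B6, B1–B7
The largest bag has 4 vertices, giving width 3; this decomposition certifies tw(G) ≤ 3. For the lower bound, the 4 vertices {0, 3, 5, 9} are pairwise adjacent, and any tree decomposition puts a clique entirely inside one bag — forcing width ≥ 3. Therefore the treewidth is 3.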